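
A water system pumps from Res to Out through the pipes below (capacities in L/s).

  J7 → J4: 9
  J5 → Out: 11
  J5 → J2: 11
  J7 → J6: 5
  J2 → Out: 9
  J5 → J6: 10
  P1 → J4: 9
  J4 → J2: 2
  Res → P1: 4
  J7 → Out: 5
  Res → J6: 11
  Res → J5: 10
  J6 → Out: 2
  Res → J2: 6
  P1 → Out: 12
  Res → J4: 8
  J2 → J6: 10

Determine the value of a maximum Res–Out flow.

24

Augment Res→P1→Out: bottleneck 4, flow now 4.
Augment Res→J5→Out: bottleneck 10, flow now 14.
Augment Res→J2→Out: bottleneck 6, flow now 20.
Augment Res→J6→Out: bottleneck 2, flow now 22.
Augment Res→J4→J2→Out: bottleneck 2, flow now 24.
No augmenting path remains; maximum flow = 24.
In the residual graph, reachable from Res: {Res, J4, J6}.
Min-cut edges: Res→P1 (4), Res→J5 (10), Res→J2 (6), J4→J2 (2), J6→Out (2); capacity 4 + 10 + 6 + 2 + 2 = 24.
This cut is saturated, so no flow can exceed 24.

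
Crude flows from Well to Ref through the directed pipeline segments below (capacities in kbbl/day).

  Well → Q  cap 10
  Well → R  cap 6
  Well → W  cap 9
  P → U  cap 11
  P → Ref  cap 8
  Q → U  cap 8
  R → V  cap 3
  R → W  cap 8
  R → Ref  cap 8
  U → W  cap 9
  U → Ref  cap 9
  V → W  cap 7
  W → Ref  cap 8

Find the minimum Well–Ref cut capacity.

22

Augment Well→R→Ref: bottleneck 6, flow now 6.
Augment Well→W→Ref: bottleneck 8, flow now 14.
Augment Well→Q→U→Ref: bottleneck 8, flow now 22.
No augmenting path remains; maximum flow = 22.
By max-flow min-cut, the minimum cut capacity equals the max flow.
In the residual graph, reachable from Well: {Well, Q, W}.
Min-cut edges: Well→R (6), Q→U (8), W→Ref (8); capacity 6 + 8 + 8 = 22.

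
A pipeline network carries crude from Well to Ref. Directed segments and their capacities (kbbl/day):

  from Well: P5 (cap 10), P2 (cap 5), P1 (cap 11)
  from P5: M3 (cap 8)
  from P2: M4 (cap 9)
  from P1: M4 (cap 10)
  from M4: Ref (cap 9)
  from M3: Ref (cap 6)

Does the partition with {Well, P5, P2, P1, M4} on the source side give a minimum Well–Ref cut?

No — its capacity is 17, but the minimum cut has capacity 15.

Given cut capacity: 8 + 9 = 17.
Augment Well→P5→M3→Ref: bottleneck 6, flow now 6.
Augment Well→P2→M4→Ref: bottleneck 5, flow now 11.
Augment Well→P1→M4→Ref: bottleneck 4, flow now 15.
No augmenting path remains; maximum flow = 15.
In the residual graph, reachable from Well: {Well, P5, P2, P1, M4, M3}.
Min-cut edges: M4→Ref (9), M3→Ref (6); capacity 9 + 6 = 15.
Cut capacity 17 exceeds the max flow 15, so it is not minimum.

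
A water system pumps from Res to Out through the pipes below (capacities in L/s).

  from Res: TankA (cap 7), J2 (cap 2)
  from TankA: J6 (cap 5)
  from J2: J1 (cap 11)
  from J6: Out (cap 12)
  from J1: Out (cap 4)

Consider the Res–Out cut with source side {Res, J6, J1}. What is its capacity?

Edges leaving {Res, J6, J1}: Res→TankA (7), Res→J2 (2), J6→Out (12), J1→Out (4).
Cut capacity = 7 + 2 + 12 + 4 = 25.

25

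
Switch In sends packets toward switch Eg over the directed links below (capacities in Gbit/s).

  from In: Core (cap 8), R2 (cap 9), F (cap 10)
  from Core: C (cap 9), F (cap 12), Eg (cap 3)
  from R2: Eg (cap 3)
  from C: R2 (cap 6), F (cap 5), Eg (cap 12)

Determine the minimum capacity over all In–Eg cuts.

Augment In→Core→Eg: bottleneck 3, flow now 3.
Augment In→R2→Eg: bottleneck 3, flow now 6.
Augment In→Core→C→Eg: bottleneck 5, flow now 11.
No augmenting path remains; maximum flow = 11.
By max-flow min-cut, the minimum cut capacity equals the max flow.
In the residual graph, reachable from In: {In, R2, F}.
Min-cut edges: In→Core (8), R2→Eg (3); capacity 8 + 3 = 11.

11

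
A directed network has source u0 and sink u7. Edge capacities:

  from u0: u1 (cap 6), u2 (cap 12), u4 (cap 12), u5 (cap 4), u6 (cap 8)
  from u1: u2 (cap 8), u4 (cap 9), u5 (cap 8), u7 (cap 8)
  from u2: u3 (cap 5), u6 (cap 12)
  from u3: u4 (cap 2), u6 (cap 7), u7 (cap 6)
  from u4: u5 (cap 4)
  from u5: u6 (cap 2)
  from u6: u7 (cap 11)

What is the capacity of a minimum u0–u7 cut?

Augment u0→u1→u7: bottleneck 6, flow now 6.
Augment u0→u6→u7: bottleneck 8, flow now 14.
Augment u0→u2→u3→u7: bottleneck 5, flow now 19.
Augment u0→u2→u6→u7: bottleneck 3, flow now 22.
No augmenting path remains; maximum flow = 22.
By max-flow min-cut, the minimum cut capacity equals the max flow.
In the residual graph, reachable from u0: {u0, u2, u4, u5, u6}.
Min-cut edges: u0→u1 (6), u2→u3 (5), u6→u7 (11); capacity 6 + 5 + 11 = 22.

22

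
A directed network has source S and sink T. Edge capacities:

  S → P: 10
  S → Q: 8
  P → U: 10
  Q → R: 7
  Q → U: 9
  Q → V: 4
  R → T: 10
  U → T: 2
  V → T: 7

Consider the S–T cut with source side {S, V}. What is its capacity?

Edges leaving {S, V}: S→P (10), S→Q (8), V→T (7).
Cut capacity = 10 + 8 + 7 = 25.

25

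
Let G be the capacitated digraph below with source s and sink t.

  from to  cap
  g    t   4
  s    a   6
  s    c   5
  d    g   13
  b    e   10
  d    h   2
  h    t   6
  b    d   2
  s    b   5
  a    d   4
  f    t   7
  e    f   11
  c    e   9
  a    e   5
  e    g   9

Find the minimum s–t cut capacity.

Augment s→a→d→g→t: bottleneck 4, flow now 4.
Augment s→a→e→f→t: bottleneck 2, flow now 6.
Augment s→b→d→h→t: bottleneck 2, flow now 8.
Augment s→b→e→f→t: bottleneck 3, flow now 11.
Augment s→c→e→f→t: bottleneck 2, flow now 13.
No augmenting path remains; maximum flow = 13.
By max-flow min-cut, the minimum cut capacity equals the max flow.
In the residual graph, reachable from s: {s, a, b, c, d, e, f, g}.
Min-cut edges: d→h (2), f→t (7), g→t (4); capacity 2 + 7 + 4 = 13.

13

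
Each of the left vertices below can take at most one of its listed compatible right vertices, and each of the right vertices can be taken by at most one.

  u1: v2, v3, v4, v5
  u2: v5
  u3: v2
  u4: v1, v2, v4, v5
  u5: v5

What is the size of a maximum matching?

Unit-capacity flow: source→left, listed edges, right→sink; max matching = max flow.
Augmenting path u1→v2 (+1); matched 1.
Augmenting path u2→v5 (+1); matched 2.
Augmenting path u4→v1 (+1); matched 3.
Augmenting path u3→v2→u1→v3 (+1); matched 4.
No augmenting path remains; maximum matching = 4.
König certificate: {u1, u3, u4, v5} is a vertex cover of size 4 (every listed pair touches it), so no matching can be larger.

4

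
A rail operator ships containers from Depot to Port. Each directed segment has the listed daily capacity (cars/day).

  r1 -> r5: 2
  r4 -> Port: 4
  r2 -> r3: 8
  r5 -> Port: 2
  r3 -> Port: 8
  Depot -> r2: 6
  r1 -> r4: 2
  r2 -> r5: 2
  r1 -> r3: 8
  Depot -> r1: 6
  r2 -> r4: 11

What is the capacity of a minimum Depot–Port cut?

Augment Depot→r1→r3→Port: bottleneck 6, flow now 6.
Augment Depot→r2→r3→Port: bottleneck 2, flow now 8.
Augment Depot→r2→r4→Port: bottleneck 4, flow now 12.
No augmenting path remains; maximum flow = 12.
By max-flow min-cut, the minimum cut capacity equals the max flow.
In the residual graph, reachable from Depot: {Depot}.
Min-cut edges: Depot→r1 (6), Depot→r2 (6); capacity 6 + 6 = 12.

12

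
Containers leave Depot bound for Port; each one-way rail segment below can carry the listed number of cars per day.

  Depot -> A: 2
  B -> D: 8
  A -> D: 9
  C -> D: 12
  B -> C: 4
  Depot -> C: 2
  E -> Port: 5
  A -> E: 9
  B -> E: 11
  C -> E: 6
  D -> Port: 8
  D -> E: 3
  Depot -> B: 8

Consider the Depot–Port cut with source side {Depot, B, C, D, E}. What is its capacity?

Edges leaving {Depot, B, C, D, E}: Depot→A (2), D→Port (8), E→Port (5).
Cut capacity = 2 + 8 + 5 = 15.

15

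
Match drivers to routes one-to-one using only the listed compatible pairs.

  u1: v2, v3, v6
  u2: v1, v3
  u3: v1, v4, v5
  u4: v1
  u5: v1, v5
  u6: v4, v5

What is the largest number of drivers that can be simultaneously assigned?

Unit-capacity flow: source→left, listed edges, right→sink; max matching = max flow.
Augmenting path u1→v2 (+1); matched 1.
Augmenting path u2→v1 (+1); matched 2.
Augmenting path u3→v4 (+1); matched 3.
Augmenting path u5→v5 (+1); matched 4.
Augmenting path u4→v1→u2→v3 (+1); matched 5.
No augmenting path remains; maximum matching = 5.
König certificate: {u1, u2, v1, v4, v5} is a vertex cover of size 5 (every listed pair touches it), so no matching can be larger.

5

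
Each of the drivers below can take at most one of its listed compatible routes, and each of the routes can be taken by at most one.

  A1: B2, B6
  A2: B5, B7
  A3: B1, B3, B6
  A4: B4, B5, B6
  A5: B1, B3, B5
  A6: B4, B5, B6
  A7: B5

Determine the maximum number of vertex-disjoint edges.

Unit-capacity flow: source→left, listed edges, right→sink; max matching = max flow.
Augmenting path A1→B2 (+1); matched 1.
Augmenting path A2→B5 (+1); matched 2.
Augmenting path A3→B1 (+1); matched 3.
Augmenting path A4→B4 (+1); matched 4.
Augmenting path A5→B3 (+1); matched 5.
Augmenting path A6→B6 (+1); matched 6.
Augmenting path A7→B5→A2→B7 (+1); matched 7.
No augmenting path remains; maximum matching = 7.
König certificate: {A1, A2, A3, A4, A5, A6, A7} is a vertex cover of size 7 (every listed pair touches it), so no matching can be larger.

7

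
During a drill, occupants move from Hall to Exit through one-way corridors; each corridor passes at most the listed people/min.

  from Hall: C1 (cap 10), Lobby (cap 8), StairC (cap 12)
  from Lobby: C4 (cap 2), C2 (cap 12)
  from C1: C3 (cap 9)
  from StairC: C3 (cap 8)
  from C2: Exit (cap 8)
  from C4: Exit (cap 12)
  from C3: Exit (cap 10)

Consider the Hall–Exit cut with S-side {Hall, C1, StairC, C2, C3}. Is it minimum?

Given cut capacity: 8 + 8 + 10 = 26.
Augment Hall→Lobby→C2→Exit: bottleneck 8, flow now 8.
Augment Hall→C1→C3→Exit: bottleneck 9, flow now 17.
Augment Hall→StairC→C3→Exit: bottleneck 1, flow now 18.
No augmenting path remains; maximum flow = 18.
In the residual graph, reachable from Hall: {Hall, C1, StairC, C3}.
Min-cut edges: Hall→Lobby (8), C3→Exit (10); capacity 8 + 10 = 18.
Cut capacity 26 exceeds the max flow 18, so it is not minimum.

No — its capacity is 26, but the minimum cut has capacity 18.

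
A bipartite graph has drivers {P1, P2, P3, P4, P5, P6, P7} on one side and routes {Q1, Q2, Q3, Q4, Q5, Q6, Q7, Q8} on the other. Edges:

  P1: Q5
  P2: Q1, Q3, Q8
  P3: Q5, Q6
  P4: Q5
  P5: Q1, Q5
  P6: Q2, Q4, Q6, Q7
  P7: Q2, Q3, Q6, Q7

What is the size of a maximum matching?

6

Unit-capacity flow: source→left, listed edges, right→sink; max matching = max flow.
Augmenting path P1→Q5 (+1); matched 1.
Augmenting path P2→Q1 (+1); matched 2.
Augmenting path P3→Q6 (+1); matched 3.
Augmenting path P6→Q2 (+1); matched 4.
Augmenting path P7→Q3 (+1); matched 5.
Augmenting path P5→Q1→P2→Q8 (+1); matched 6.
No augmenting path remains; maximum matching = 6.
König certificate: {P2, P3, P5, P6, P7, Q5} is a vertex cover of size 6 (every listed pair touches it), so no matching can be larger.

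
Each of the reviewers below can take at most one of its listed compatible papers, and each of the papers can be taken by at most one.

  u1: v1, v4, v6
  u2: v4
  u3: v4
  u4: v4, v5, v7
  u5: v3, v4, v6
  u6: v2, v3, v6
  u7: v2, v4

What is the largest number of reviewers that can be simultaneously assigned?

6

Unit-capacity flow: source→left, listed edges, right→sink; max matching = max flow.
Augmenting path u1→v1 (+1); matched 1.
Augmenting path u2→v4 (+1); matched 2.
Augmenting path u4→v5 (+1); matched 3.
Augmenting path u5→v3 (+1); matched 4.
Augmenting path u6→v2 (+1); matched 5.
Augmenting path u7→v2→u6→v6 (+1); matched 6.
No augmenting path remains; maximum matching = 6.
König certificate: {u1, u4, u5, u6, u7, v4} is a vertex cover of size 6 (every listed pair touches it), so no matching can be larger.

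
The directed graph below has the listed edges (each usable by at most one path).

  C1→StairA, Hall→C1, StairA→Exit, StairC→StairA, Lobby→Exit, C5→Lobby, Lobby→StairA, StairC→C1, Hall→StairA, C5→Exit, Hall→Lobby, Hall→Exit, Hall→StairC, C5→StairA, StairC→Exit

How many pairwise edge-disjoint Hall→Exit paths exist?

Assign every edge capacity 1; by Menger, the answer equals the max flow.
Path Hall→Exit (+1); total 1.
Path Hall→StairC→Exit (+1); total 2.
Path Hall→Lobby→Exit (+1); total 3.
Path Hall→StairA→Exit (+1); total 4.
No residual Hall→Exit path; max flow = 4.
Certifying cut of size 4: {Hall→Exit, Hall→Lobby, Hall→StairC, StairA→Exit}.

4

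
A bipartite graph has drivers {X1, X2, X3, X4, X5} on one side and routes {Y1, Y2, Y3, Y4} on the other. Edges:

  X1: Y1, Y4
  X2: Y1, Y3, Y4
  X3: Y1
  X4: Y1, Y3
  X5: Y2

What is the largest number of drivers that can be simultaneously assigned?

4

Unit-capacity flow: source→left, listed edges, right→sink; max matching = max flow.
Augmenting path X1→Y1 (+1); matched 1.
Augmenting path X2→Y3 (+1); matched 2.
Augmenting path X5→Y2 (+1); matched 3.
Augmenting path X3→Y1→X1→Y4 (+1); matched 4.
No augmenting path remains; maximum matching = 4.
König certificate: {X5, Y1, Y3, Y4} is a vertex cover of size 4 (every listed pair touches it), so no matching can be larger.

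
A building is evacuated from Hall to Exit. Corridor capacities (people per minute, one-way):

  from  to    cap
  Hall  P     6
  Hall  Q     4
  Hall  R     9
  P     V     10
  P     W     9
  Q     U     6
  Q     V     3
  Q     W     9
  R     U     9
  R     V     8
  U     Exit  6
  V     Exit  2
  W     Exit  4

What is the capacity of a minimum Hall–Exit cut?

12

Augment Hall→P→V→Exit: bottleneck 2, flow now 2.
Augment Hall→P→W→Exit: bottleneck 4, flow now 6.
Augment Hall→Q→U→Exit: bottleneck 4, flow now 10.
Augment Hall→R→U→Exit: bottleneck 2, flow now 12.
No augmenting path remains; maximum flow = 12.
By max-flow min-cut, the minimum cut capacity equals the max flow.
In the residual graph, reachable from Hall: {Hall, P, Q, R, U, V, W}.
Min-cut edges: U→Exit (6), V→Exit (2), W→Exit (4); capacity 6 + 2 + 4 = 12.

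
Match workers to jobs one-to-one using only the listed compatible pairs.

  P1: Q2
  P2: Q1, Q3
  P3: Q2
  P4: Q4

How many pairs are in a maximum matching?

3

Unit-capacity flow: source→left, listed edges, right→sink; max matching = max flow.
Augmenting path P1→Q2 (+1); matched 1.
Augmenting path P2→Q1 (+1); matched 2.
Augmenting path P4→Q4 (+1); matched 3.
No augmenting path remains; maximum matching = 3.
König certificate: {P2, P4, Q2} is a vertex cover of size 3 (every listed pair touches it), so no matching can be larger.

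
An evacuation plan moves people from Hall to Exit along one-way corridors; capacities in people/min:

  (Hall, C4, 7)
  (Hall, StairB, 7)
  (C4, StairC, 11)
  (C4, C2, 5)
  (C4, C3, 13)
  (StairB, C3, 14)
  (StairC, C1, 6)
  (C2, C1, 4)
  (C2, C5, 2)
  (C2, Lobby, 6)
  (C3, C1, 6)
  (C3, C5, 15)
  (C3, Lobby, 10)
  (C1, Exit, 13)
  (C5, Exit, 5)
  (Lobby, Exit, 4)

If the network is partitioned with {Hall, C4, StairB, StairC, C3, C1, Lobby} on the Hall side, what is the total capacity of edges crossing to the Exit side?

Edges leaving {Hall, C4, StairB, StairC, C3, C1, Lobby}: C4→C2 (5), C3→C5 (15), C1→Exit (13), Lobby→Exit (4).
Cut capacity = 5 + 15 + 13 + 4 = 37.

37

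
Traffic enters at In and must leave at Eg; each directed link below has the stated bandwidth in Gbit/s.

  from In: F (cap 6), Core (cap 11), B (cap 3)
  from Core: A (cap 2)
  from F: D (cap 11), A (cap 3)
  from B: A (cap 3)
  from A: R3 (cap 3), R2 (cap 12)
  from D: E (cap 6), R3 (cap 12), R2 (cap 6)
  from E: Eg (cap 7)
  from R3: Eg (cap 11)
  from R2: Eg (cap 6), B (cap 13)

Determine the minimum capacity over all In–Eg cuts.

11

Augment In→Core→A→R3→Eg: bottleneck 2, flow now 2.
Augment In→F→A→R3→Eg: bottleneck 1, flow now 3.
Augment In→F→A→R2→Eg: bottleneck 2, flow now 5.
Augment In→F→D→E→Eg: bottleneck 3, flow now 8.
Augment In→B→A→R2→Eg: bottleneck 3, flow now 11.
No augmenting path remains; maximum flow = 11.
By max-flow min-cut, the minimum cut capacity equals the max flow.
In the residual graph, reachable from In: {In, Core}.
Min-cut edges: In→F (6), In→B (3), Core→A (2); capacity 6 + 3 + 2 = 11.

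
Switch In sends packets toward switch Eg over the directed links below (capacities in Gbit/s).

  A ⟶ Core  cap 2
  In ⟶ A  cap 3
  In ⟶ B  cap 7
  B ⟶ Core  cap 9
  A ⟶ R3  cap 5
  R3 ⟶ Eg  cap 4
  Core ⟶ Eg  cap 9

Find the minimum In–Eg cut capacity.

Augment In→B→Core→Eg: bottleneck 7, flow now 7.
Augment In→A→Core→Eg: bottleneck 2, flow now 9.
Augment In→A→R3→Eg: bottleneck 1, flow now 10.
No augmenting path remains; maximum flow = 10.
By max-flow min-cut, the minimum cut capacity equals the max flow.
In the residual graph, reachable from In: {In}.
Min-cut edges: In→B (7), In→A (3); capacity 7 + 3 = 10.

10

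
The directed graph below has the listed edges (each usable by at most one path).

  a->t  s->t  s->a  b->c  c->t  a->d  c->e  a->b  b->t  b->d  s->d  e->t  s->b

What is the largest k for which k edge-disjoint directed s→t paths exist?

3

Assign every edge capacity 1; by Menger, the answer equals the max flow.
Path s→t (+1); total 1.
Path s→a→t (+1); total 2.
Path s→b→t (+1); total 3.
No residual s→t path; max flow = 3.
Certifying cut of size 3: {s→a, s→b, s→t}.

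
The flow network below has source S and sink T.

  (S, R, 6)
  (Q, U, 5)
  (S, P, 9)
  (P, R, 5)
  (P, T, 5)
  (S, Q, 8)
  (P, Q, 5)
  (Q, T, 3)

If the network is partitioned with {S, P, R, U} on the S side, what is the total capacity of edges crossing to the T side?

18

Edges leaving {S, P, R, U}: S→Q (8), P→Q (5), P→T (5).
Cut capacity = 8 + 5 + 5 = 18.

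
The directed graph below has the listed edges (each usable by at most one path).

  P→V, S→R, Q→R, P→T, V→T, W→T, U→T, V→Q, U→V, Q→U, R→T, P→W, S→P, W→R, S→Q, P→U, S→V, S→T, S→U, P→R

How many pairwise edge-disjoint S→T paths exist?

Assign every edge capacity 1; by Menger, the answer equals the max flow.
Path S→T (+1); total 1.
Path S→P→T (+1); total 2.
Path S→R→T (+1); total 3.
Path S→U→T (+1); total 4.
Path S→V→T (+1); total 5.
No residual S→T path; max flow = 5.
Certifying cut of size 5: {R→T, S→P, S→T, U→T, V→T}.

5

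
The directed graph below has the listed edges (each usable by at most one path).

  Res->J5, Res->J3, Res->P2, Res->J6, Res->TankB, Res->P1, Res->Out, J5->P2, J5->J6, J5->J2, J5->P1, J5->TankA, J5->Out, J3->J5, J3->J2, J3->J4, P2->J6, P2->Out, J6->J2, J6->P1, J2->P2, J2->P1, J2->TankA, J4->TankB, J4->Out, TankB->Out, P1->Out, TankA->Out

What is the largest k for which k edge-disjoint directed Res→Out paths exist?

Assign every edge capacity 1; by Menger, the answer equals the max flow.
Path Res→Out (+1); total 1.
Path Res→J5→Out (+1); total 2.
Path Res→P2→Out (+1); total 3.
Path Res→TankB→Out (+1); total 4.
Path Res→P1→Out (+1); total 5.
Path Res→J3→J4→Out (+1); total 6.
Path Res→J6→J2→TankA→Out (+1); total 7.
No residual Res→Out path; max flow = 7.
Certifying cut of size 7: {Res→J3, Res→J5, Res→J6, Res→Out, Res→P1, Res→P2, Res→TankB}.

7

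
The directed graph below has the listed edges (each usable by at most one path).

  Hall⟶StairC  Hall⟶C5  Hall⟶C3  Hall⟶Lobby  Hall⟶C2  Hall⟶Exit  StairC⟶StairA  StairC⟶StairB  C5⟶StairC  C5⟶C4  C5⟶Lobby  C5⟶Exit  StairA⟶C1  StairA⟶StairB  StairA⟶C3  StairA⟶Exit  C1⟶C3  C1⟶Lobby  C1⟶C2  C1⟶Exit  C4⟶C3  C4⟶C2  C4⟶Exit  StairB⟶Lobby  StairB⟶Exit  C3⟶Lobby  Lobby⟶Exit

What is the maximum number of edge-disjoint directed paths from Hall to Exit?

Assign every edge capacity 1; by Menger, the answer equals the max flow.
Path Hall→Exit (+1); total 1.
Path Hall→C5→Exit (+1); total 2.
Path Hall→Lobby→Exit (+1); total 3.
Path Hall→StairC→StairA→Exit (+1); total 4.
No residual Hall→Exit path; max flow = 4.
Certifying cut of size 4: {Hall→C5, Hall→Exit, Hall→StairC, Lobby→Exit}.

4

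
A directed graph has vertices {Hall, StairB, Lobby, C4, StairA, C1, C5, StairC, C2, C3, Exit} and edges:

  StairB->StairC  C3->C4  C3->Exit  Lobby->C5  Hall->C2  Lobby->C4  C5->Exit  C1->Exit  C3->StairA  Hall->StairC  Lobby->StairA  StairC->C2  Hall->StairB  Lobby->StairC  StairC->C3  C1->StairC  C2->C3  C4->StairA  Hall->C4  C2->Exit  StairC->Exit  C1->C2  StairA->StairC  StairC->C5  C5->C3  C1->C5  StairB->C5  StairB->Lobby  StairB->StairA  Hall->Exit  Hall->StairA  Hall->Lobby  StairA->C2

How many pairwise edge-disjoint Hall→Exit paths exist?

5

Assign every edge capacity 1; by Menger, the answer equals the max flow.
Path Hall→Exit (+1); total 1.
Path Hall→StairC→Exit (+1); total 2.
Path Hall→C2→Exit (+1); total 3.
Path Hall→StairB→C5→Exit (+1); total 4.
Path Hall→Lobby→C5→C3→Exit (+1); total 5.
No residual Hall→Exit path; max flow = 5.
Certifying cut of size 5: {C2→Exit, C3→Exit, C5→Exit, Hall→Exit, StairC→Exit}.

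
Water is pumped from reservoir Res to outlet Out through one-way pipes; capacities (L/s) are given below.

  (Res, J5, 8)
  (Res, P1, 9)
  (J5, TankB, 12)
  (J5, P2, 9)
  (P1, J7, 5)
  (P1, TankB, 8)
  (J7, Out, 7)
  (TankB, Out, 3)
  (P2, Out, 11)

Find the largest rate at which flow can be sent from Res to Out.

16

Augment Res→J5→TankB→Out: bottleneck 3, flow now 3.
Augment Res→J5→P2→Out: bottleneck 5, flow now 8.
Augment Res→P1→J7→Out: bottleneck 5, flow now 13.
Augment Res→P1→TankB→J5→P2→Out: bottleneck 3, flow now 16. (uses reverse residual edge)
No augmenting path remains; maximum flow = 16.
In the residual graph, reachable from Res: {Res, P1, TankB}.
Min-cut edges: Res→J5 (8), P1→J7 (5), TankB→Out (3); capacity 8 + 5 + 3 = 16.
This cut is saturated, so no flow can exceed 16.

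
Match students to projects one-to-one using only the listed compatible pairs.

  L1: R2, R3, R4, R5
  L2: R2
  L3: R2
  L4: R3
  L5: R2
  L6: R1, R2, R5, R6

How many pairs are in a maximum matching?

Unit-capacity flow: source→left, listed edges, right→sink; max matching = max flow.
Augmenting path L1→R2 (+1); matched 1.
Augmenting path L4→R3 (+1); matched 2.
Augmenting path L6→R1 (+1); matched 3.
Augmenting path L2→R2→L1→R4 (+1); matched 4.
No augmenting path remains; maximum matching = 4.
König certificate: {L1, L4, L6, R2} is a vertex cover of size 4 (every listed pair touches it), so no matching can be larger.

4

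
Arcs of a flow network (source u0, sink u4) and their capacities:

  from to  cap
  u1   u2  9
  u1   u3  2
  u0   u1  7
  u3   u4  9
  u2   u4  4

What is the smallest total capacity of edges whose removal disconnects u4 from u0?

Augment u0→u1→u2→u4: bottleneck 4, flow now 4.
Augment u0→u1→u3→u4: bottleneck 2, flow now 6.
No augmenting path remains; maximum flow = 6.
By max-flow min-cut, the minimum cut capacity equals the max flow.
In the residual graph, reachable from u0: {u0, u1, u2}.
Min-cut edges: u1→u3 (2), u2→u4 (4); capacity 2 + 4 = 6.

6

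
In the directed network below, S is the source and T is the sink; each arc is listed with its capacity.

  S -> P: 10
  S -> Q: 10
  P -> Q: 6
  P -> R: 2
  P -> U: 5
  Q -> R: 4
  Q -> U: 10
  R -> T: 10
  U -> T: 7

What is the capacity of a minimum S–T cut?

Augment S→P→R→T: bottleneck 2, flow now 2.
Augment S→P→U→T: bottleneck 5, flow now 7.
Augment S→Q→R→T: bottleneck 4, flow now 11.
Augment S→Q→U→T: bottleneck 2, flow now 13.
No augmenting path remains; maximum flow = 13.
By max-flow min-cut, the minimum cut capacity equals the max flow.
In the residual graph, reachable from S: {S, P, Q, U}.
Min-cut edges: P→R (2), Q→R (4), U→T (7); capacity 2 + 4 + 7 = 13.

13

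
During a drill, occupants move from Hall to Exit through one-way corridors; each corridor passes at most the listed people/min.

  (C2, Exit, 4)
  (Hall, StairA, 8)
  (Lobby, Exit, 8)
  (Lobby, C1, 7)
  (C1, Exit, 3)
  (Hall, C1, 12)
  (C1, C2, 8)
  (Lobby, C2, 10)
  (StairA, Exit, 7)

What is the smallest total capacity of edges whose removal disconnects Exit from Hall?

14

Augment Hall→C1→Exit: bottleneck 3, flow now 3.
Augment Hall→StairA→Exit: bottleneck 7, flow now 10.
Augment Hall→C1→C2→Exit: bottleneck 4, flow now 14.
No augmenting path remains; maximum flow = 14.
By max-flow min-cut, the minimum cut capacity equals the max flow.
In the residual graph, reachable from Hall: {Hall, C1, C2, StairA}.
Min-cut edges: C1→Exit (3), C2→Exit (4), StairA→Exit (7); capacity 3 + 4 + 7 = 14.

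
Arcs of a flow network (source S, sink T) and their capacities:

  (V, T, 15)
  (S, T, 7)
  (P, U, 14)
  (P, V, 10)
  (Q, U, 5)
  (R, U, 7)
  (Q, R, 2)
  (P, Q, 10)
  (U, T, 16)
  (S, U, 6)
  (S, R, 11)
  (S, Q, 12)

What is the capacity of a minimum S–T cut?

23

Augment S→T: bottleneck 7, flow now 7.
Augment S→U→T: bottleneck 6, flow now 13.
Augment S→Q→U→T: bottleneck 5, flow now 18.
Augment S→R→U→T: bottleneck 5, flow now 23.
No augmenting path remains; maximum flow = 23.
By max-flow min-cut, the minimum cut capacity equals the max flow.
In the residual graph, reachable from S: {S, Q, R, U}.
Min-cut edges: S→T (7), U→T (16); capacity 7 + 16 = 23.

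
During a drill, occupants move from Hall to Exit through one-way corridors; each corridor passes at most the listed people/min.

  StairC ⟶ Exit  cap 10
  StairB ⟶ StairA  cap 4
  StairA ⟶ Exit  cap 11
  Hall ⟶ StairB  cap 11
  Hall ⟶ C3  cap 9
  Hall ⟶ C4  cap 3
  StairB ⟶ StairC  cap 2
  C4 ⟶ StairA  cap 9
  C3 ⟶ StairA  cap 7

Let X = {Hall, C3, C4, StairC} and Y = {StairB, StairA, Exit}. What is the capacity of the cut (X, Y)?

37

Edges leaving {Hall, C3, C4, StairC}: Hall→StairB (11), C3→StairA (7), C4→StairA (9), StairC→Exit (10).
Cut capacity = 11 + 7 + 9 + 10 = 37.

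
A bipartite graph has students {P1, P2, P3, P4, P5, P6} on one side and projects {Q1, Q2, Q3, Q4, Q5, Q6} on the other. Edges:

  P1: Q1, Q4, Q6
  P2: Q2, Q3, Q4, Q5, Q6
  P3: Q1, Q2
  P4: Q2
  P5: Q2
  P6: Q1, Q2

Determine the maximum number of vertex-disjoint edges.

Unit-capacity flow: source→left, listed edges, right→sink; max matching = max flow.
Augmenting path P1→Q1 (+1); matched 1.
Augmenting path P2→Q2 (+1); matched 2.
Augmenting path P3→Q1→P1→Q4 (+1); matched 3.
Augmenting path P4→Q2→P2→Q3 (+1); matched 4.
No augmenting path remains; maximum matching = 4.
König certificate: {P1, P2, Q1, Q2} is a vertex cover of size 4 (every listed pair touches it), so no matching can be larger.

4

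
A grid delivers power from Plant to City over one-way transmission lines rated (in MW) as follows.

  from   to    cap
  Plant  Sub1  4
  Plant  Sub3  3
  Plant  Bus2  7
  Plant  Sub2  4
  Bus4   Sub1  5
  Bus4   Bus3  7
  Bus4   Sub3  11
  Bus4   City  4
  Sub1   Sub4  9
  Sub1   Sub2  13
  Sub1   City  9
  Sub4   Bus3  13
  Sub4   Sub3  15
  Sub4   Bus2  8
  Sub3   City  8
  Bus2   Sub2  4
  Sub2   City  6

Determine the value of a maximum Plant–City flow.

13

Augment Plant→Sub1→City: bottleneck 4, flow now 4.
Augment Plant→Sub3→City: bottleneck 3, flow now 7.
Augment Plant→Sub2→City: bottleneck 4, flow now 11.
Augment Plant→Bus2→Sub2→City: bottleneck 2, flow now 13.
No augmenting path remains; maximum flow = 13.
In the residual graph, reachable from Plant: {Plant, Bus2, Sub2}.
Min-cut edges: Plant→Sub1 (4), Plant→Sub3 (3), Sub2→City (6); capacity 4 + 3 + 6 = 13.
This cut is saturated, so no flow can exceed 13.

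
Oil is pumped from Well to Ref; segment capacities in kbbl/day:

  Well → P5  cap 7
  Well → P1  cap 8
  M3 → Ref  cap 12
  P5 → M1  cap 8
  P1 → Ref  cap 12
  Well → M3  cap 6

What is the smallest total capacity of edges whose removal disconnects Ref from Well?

14

Augment Well→M3→Ref: bottleneck 6, flow now 6.
Augment Well→P1→Ref: bottleneck 8, flow now 14.
No augmenting path remains; maximum flow = 14.
By max-flow min-cut, the minimum cut capacity equals the max flow.
In the residual graph, reachable from Well: {Well, P5, M1}.
Min-cut edges: Well→M3 (6), Well→P1 (8); capacity 6 + 8 = 14.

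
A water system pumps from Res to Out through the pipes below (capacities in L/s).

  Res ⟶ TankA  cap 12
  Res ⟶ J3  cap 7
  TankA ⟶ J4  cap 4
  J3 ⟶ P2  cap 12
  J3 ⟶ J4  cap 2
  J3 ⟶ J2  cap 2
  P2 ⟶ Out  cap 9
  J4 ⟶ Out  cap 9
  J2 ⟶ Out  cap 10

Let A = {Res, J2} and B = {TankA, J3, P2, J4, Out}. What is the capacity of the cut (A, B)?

29

Edges leaving {Res, J2}: Res→TankA (12), Res→J3 (7), J2→Out (10).
Cut capacity = 12 + 7 + 10 = 29.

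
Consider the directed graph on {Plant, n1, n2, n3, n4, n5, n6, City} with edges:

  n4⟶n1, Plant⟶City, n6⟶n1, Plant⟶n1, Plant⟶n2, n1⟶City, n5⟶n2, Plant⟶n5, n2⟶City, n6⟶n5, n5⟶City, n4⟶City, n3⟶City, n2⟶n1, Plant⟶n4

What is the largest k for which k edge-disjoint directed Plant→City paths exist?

5

Assign every edge capacity 1; by Menger, the answer equals the max flow.
Path Plant→City (+1); total 1.
Path Plant→n1→City (+1); total 2.
Path Plant→n2→City (+1); total 3.
Path Plant→n4→City (+1); total 4.
Path Plant→n5→City (+1); total 5.
No residual Plant→City path; max flow = 5.
Certifying cut of size 5: {Plant→City, Plant→n1, Plant→n2, Plant→n4, Plant→n5}.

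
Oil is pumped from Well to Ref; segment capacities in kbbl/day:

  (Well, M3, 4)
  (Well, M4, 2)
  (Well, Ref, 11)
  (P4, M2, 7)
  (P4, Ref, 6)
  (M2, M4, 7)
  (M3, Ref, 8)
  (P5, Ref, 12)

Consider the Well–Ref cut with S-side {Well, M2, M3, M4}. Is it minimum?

No — its capacity is 19, but the minimum cut has capacity 15.

Given cut capacity: 11 + 8 = 19.
Augment Well→Ref: bottleneck 11, flow now 11.
Augment Well→M3→Ref: bottleneck 4, flow now 15.
No augmenting path remains; maximum flow = 15.
In the residual graph, reachable from Well: {Well, M4}.
Min-cut edges: Well→M3 (4), Well→Ref (11); capacity 4 + 11 = 15.
Cut capacity 19 exceeds the max flow 15, so it is not minimum.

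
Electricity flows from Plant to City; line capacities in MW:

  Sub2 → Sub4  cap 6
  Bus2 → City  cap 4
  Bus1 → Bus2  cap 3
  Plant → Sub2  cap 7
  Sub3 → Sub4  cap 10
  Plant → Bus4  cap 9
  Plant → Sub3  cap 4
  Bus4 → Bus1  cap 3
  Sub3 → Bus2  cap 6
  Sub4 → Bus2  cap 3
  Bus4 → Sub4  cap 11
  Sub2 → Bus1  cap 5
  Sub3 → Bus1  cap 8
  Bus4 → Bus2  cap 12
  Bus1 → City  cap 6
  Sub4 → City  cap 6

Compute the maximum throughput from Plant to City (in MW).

16

Augment Plant→Bus4→Bus1→City: bottleneck 3, flow now 3.
Augment Plant→Bus4→Sub4→City: bottleneck 6, flow now 9.
Augment Plant→Sub3→Bus1→City: bottleneck 3, flow now 12.
Augment Plant→Sub3→Bus2→City: bottleneck 1, flow now 13.
Augment Plant→Sub2→Bus1→Bus2→City: bottleneck 3, flow now 16.
No augmenting path remains; maximum flow = 16.
In the residual graph, reachable from Plant: {Plant, Bus4, Sub3, Sub2, Bus1, Sub4, Bus2}.
Min-cut edges: Bus1→City (6), Sub4→City (6), Bus2→City (4); capacity 6 + 6 + 4 = 16.
This cut is saturated, so no flow can exceed 16.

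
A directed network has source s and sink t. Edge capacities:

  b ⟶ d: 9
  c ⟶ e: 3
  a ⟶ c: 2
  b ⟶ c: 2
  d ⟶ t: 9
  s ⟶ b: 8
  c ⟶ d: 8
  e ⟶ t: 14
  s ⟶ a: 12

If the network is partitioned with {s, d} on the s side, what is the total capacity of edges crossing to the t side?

Edges leaving {s, d}: s→a (12), s→b (8), d→t (9).
Cut capacity = 12 + 8 + 9 = 29.

29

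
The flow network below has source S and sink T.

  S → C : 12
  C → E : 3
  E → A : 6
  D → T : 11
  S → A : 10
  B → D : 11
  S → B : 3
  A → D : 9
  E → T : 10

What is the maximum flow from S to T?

14

Augment S→A→D→T: bottleneck 9, flow now 9.
Augment S→B→D→T: bottleneck 2, flow now 11.
Augment S→C→E→T: bottleneck 3, flow now 14.
No augmenting path remains; maximum flow = 14.
In the residual graph, reachable from S: {S, A, B, C, D}.
Min-cut edges: C→E (3), D→T (11); capacity 3 + 11 = 14.
This cut is saturated, so no flow can exceed 14.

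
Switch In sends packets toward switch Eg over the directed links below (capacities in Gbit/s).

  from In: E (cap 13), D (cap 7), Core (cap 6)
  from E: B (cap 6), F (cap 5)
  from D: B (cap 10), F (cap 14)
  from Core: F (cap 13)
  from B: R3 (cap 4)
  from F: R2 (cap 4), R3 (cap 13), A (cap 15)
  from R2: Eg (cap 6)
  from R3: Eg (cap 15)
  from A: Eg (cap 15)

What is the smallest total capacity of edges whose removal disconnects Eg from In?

22

Augment In→E→B→R3→Eg: bottleneck 4, flow now 4.
Augment In→E→F→R2→Eg: bottleneck 4, flow now 8.
Augment In→E→F→R3→Eg: bottleneck 1, flow now 9.
Augment In→D→F→R3→Eg: bottleneck 7, flow now 16.
Augment In→Core→F→R3→Eg: bottleneck 3, flow now 19.
Augment In→Core→F→A→Eg: bottleneck 3, flow now 22.
No augmenting path remains; maximum flow = 22.
By max-flow min-cut, the minimum cut capacity equals the max flow.
In the residual graph, reachable from In: {In, E, B}.
Min-cut edges: In→D (7), In→Core (6), E→F (5), B→R3 (4); capacity 7 + 6 + 5 + 4 = 22.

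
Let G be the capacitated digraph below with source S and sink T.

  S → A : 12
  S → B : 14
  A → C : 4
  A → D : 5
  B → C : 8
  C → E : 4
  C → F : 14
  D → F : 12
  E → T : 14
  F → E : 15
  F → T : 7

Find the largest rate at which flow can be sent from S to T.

17

Augment S→A→C→E→T: bottleneck 4, flow now 4.
Augment S→A→D→F→T: bottleneck 5, flow now 9.
Augment S→B→C→F→T: bottleneck 2, flow now 11.
Augment S→B→C→F→E→T: bottleneck 6, flow now 17.
No augmenting path remains; maximum flow = 17.
In the residual graph, reachable from S: {S, A, B}.
Min-cut edges: A→C (4), A→D (5), B→C (8); capacity 4 + 5 + 8 = 17.
This cut is saturated, so no flow can exceed 17.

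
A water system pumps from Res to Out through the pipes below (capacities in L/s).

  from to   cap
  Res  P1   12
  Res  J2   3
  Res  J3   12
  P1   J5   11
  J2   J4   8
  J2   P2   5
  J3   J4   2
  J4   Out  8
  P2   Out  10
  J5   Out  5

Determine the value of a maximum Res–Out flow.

10

Augment Res→P1→J5→Out: bottleneck 5, flow now 5.
Augment Res→J2→J4→Out: bottleneck 3, flow now 8.
Augment Res→J3→J4→Out: bottleneck 2, flow now 10.
No augmenting path remains; maximum flow = 10.
In the residual graph, reachable from Res: {Res, P1, J3, J5}.
Min-cut edges: Res→J2 (3), J3→J4 (2), J5→Out (5); capacity 3 + 2 + 5 = 10.
This cut is saturated, so no flow can exceed 10.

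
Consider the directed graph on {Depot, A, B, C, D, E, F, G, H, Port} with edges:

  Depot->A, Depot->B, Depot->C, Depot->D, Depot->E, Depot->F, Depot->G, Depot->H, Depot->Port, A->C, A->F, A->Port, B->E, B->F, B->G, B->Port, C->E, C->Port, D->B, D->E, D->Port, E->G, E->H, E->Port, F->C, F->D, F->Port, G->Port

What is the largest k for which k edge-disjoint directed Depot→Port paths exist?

Assign every edge capacity 1; by Menger, the answer equals the max flow.
Path Depot→Port (+1); total 1.
Path Depot→A→Port (+1); total 2.
Path Depot→B→Port (+1); total 3.
Path Depot→C→Port (+1); total 4.
Path Depot→D→Port (+1); total 5.
Path Depot→E→Port (+1); total 6.
Path Depot→F→Port (+1); total 7.
Path Depot→G→Port (+1); total 8.
No residual Depot→Port path; max flow = 8.
Certifying cut of size 8: {Depot→A, Depot→B, Depot→C, Depot→D, Depot→E, Depot→F, Depot→G, Depot→Port}.

8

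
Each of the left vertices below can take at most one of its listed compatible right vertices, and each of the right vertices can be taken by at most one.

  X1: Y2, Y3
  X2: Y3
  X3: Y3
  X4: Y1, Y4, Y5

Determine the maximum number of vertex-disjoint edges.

Unit-capacity flow: source→left, listed edges, right→sink; max matching = max flow.
Augmenting path X1→Y2 (+1); matched 1.
Augmenting path X2→Y3 (+1); matched 2.
Augmenting path X4→Y1 (+1); matched 3.
No augmenting path remains; maximum matching = 3.
König certificate: {X1, X4, Y3} is a vertex cover of size 3 (every listed pair touches it), so no matching can be larger.

3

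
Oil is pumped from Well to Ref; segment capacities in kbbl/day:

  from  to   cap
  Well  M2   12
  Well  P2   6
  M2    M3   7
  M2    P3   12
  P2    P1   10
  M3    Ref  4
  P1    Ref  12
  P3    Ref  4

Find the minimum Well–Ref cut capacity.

14

Augment Well→M2→M3→Ref: bottleneck 4, flow now 4.
Augment Well→M2→P3→Ref: bottleneck 4, flow now 8.
Augment Well→P2→P1→Ref: bottleneck 6, flow now 14.
No augmenting path remains; maximum flow = 14.
By max-flow min-cut, the minimum cut capacity equals the max flow.
In the residual graph, reachable from Well: {Well, M2, M3, P3}.
Min-cut edges: Well→P2 (6), M3→Ref (4), P3→Ref (4); capacity 6 + 4 + 4 = 14.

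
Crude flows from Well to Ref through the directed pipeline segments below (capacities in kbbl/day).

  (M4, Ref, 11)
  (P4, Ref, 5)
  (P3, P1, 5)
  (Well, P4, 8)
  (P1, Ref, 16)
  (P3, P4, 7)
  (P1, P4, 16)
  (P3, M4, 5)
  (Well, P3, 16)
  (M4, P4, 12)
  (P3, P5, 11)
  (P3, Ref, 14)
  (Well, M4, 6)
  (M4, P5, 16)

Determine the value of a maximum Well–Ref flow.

Augment Well→P3→Ref: bottleneck 14, flow now 14.
Augment Well→M4→Ref: bottleneck 6, flow now 20.
Augment Well→P4→Ref: bottleneck 5, flow now 25.
Augment Well→P3→M4→Ref: bottleneck 2, flow now 27.
No augmenting path remains; maximum flow = 27.
In the residual graph, reachable from Well: {Well, P4}.
Min-cut edges: Well→P3 (16), Well→M4 (6), P4→Ref (5); capacity 16 + 6 + 5 = 27.
This cut is saturated, so no flow can exceed 27.

27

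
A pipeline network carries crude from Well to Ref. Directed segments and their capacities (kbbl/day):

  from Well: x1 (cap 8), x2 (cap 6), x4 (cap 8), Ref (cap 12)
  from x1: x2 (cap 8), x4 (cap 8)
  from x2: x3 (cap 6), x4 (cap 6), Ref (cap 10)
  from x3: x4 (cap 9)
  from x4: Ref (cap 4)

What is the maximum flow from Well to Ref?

Augment Well→Ref: bottleneck 12, flow now 12.
Augment Well→x2→Ref: bottleneck 6, flow now 18.
Augment Well→x4→Ref: bottleneck 4, flow now 22.
Augment Well→x1→x2→Ref: bottleneck 4, flow now 26.
No augmenting path remains; maximum flow = 26.
In the residual graph, reachable from Well: {Well, x1, x2, x3, x4}.
Min-cut edges: Well→Ref (12), x2→Ref (10), x4→Ref (4); capacity 12 + 10 + 4 = 26.
This cut is saturated, so no flow can exceed 26.

26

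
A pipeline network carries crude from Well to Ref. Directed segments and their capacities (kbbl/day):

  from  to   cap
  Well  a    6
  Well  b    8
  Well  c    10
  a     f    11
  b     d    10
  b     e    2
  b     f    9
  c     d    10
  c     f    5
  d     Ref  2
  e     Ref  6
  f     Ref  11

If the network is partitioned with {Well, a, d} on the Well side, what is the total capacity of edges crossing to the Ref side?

31

Edges leaving {Well, a, d}: Well→b (8), Well→c (10), a→f (11), d→Ref (2).
Cut capacity = 8 + 10 + 11 + 2 = 31.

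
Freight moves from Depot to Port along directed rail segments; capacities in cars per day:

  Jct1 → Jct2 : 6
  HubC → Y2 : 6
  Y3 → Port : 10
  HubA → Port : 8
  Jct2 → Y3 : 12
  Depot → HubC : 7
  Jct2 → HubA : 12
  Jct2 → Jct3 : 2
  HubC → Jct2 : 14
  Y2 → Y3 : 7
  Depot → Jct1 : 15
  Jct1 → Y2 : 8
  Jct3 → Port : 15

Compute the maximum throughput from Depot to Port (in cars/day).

20

Augment Depot→HubC→Y2→Y3→Port: bottleneck 6, flow now 6.
Augment Depot→HubC→Jct2→Jct3→Port: bottleneck 1, flow now 7.
Augment Depot→Jct1→Y2→Y3→Port: bottleneck 1, flow now 8.
Augment Depot→Jct1→Jct2→Jct3→Port: bottleneck 1, flow now 9.
Augment Depot→Jct1→Jct2→HubA→Port: bottleneck 5, flow now 14.
Augment Depot→Jct1→Y2→HubC→Jct2→HubA→Port: bottleneck 3, flow now 17. (uses reverse residual edge)
Augment Depot→Jct1→Y2→HubC→Jct2→Y3→Port: bottleneck 3, flow now 20. (uses reverse residual edge)
No augmenting path remains; maximum flow = 20.
In the residual graph, reachable from Depot: {Depot, Jct1, Y2}.
Min-cut edges: Depot→HubC (7), Jct1→Jct2 (6), Y2→Y3 (7); capacity 7 + 6 + 7 = 20.
This cut is saturated, so no flow can exceed 20.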